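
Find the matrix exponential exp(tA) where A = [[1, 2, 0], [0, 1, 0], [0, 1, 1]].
e^{tA} = [[e^{t}, 2*t*e^{t}, 0], [0, e^{t}, 0], [0, t*e^{t}, e^{t}]]

A has Jordan form J = [[1, 1, 0], [0, 1, 0], [0, 0, 1]] with A = PJP^{-1}, so e^{tA} = P e^{tJ} P^{-1}.

For a Jordan block J_k(λ), e^{tJ_k(λ)} = e^{λt} · (I + tN + t^2 N^2/2! + ... + t^{k-1} N^{k-1}/(k-1)!) where N is the nilpotent superdiagonal part.

Assembling the blocks and conjugating back gives the entries of e^{tA} as shown above.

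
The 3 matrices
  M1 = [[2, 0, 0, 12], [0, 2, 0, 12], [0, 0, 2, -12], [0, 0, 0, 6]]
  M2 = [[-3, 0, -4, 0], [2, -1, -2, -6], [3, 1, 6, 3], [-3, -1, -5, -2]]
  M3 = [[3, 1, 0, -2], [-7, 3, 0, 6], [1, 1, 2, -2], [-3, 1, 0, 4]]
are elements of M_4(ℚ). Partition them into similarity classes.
3 classes: {M1}, {M2}, {M3}

Characteristic polynomials: χ_{M1} = (x - 6)(x - 2)^3, χ_{M2} = (x - 1)^2(x + 1)^2, χ_{M3} = (x - 6)(x - 2)^3.

{M1}: invariant factors x - 2, x - 2, (x - 6)(x - 2).

{M2}: invariant factors x - 1, (x - 1)(x + 1)^2.

{M3}: invariant factors x - 2, (x - 6)(x - 2)^2.

Matrices are similar if and only if their invariant-factor lists agree; the partition into similarity classes is {M1}, {M2}, {M3}.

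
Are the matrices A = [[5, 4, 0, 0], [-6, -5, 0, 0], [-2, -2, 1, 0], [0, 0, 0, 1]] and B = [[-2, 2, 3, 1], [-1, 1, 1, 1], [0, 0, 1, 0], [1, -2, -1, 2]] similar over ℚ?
No.

Both have characteristic polynomial (x - 1)^3(x + 1), but the minimal polynomial of A is (x - 1)(x + 1) while the minimal polynomial of B is (x - 1)^2(x + 1). The minimal polynomial is a similarity invariant, so A and B are not similar.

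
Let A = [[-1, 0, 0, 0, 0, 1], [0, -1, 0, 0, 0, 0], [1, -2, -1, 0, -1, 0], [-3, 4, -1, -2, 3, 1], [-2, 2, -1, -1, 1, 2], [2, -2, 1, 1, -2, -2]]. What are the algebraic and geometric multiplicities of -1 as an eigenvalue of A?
algebraic multiplicity 6, geometric multiplicity 3

The characteristic polynomial is (x + 1)^6, so the factor x + 1 appears with exponent 6: the algebraic multiplicity is 6.

rank(A + I) = 3, so the eigenspace has dimension 6 - 3 = 3: the geometric multiplicity is 3.

Since 3 < 6, A is not diagonalizable.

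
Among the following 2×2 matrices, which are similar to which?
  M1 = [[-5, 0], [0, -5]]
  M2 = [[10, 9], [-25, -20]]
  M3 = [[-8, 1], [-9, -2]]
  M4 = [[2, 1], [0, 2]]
3 classes: {M1}, {M2, M3}, {M4}

Characteristic polynomials: χ_{M1} = (x + 5)^2, χ_{M2} = (x + 5)^2, χ_{M3} = (x + 5)^2, χ_{M4} = (x - 2)^2.

{M1}: invariant factors x + 5, x + 5.

{M2, M3}: invariant factors (x + 5)^2.

{M4}: invariant factors (x - 2)^2.

Matrices are similar if and only if their invariant-factor lists agree; the partition into similarity classes is {M1}, {M2, M3}, {M4}.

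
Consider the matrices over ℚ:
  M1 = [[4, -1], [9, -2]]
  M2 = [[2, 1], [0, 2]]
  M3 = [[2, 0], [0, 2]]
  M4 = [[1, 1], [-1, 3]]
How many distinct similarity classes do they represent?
Characteristic polynomials: χ_{M1} = (x - 1)^2, χ_{M2} = (x - 2)^2, χ_{M3} = (x - 2)^2, χ_{M4} = (x - 2)^2.

{M1}: invariant factors (x - 1)^2.

{M2, M4}: invariant factors (x - 2)^2.

{M3}: invariant factors x - 2, x - 2.

Matrices are similar if and only if their invariant-factor lists agree; the partition into similarity classes is {M1}, {M2, M4}, {M3}.

3 classes: {M1}, {M2, M4}, {M3}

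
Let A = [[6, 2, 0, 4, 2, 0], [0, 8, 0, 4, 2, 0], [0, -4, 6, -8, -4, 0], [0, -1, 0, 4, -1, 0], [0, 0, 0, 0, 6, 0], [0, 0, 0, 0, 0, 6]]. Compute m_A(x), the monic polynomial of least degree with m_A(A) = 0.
The characteristic polynomial factors as (x - 6)^6. The minimal polynomial is ∏(x - λ)^{k_λ} where k_λ is the size of the largest Jordan block at λ.

For λ = 6: rank(A - 6I) = 1, and the largest Jordan block has size 2 (the smallest k with rank((A - 6I)^k) = rank((A - 6I)^(k+1))).

So m_A(x) = (x - 6)^2.

m_A(x) = (x - 6)^2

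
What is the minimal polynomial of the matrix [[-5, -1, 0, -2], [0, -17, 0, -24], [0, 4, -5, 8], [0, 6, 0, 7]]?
The characteristic polynomial factors as (x + 5)^4. The minimal polynomial is ∏(x - λ)^{k_λ} where k_λ is the size of the largest Jordan block at λ.

For λ = -5: rank(A + 5I) = 1, and the largest Jordan block has size 2 (the smallest k with rank((A + 5I)^k) = rank((A + 5I)^(k+1))).

So m_A(x) = (x + 5)^2.

m_A(x) = (x + 5)^2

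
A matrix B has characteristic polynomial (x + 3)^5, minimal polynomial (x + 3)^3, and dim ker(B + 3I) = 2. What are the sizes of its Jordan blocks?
λ = -3: algebraic multiplicity 5 (exponent in χ_B), largest block size 3 (exponent in m_B), 2 blocks (geometric multiplicity). These force block sizes [3, 2].

Jordan blocks: (-3, 3), (-3, 2)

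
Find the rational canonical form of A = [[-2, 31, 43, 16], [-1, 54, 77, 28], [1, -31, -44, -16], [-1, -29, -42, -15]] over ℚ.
The invariant factors of A (the non-unit diagonal entries of the Smith normal form of xI - A over ℚ[x]) are x + 1, (x + 1)^2(x + 4), each dividing the next. The characteristic polynomial is their product, (x + 1)^3(x + 4).

The rational canonical form is the block-diagonal matrix of companion matrices C(f_i):
R = [[-1, 0, 0, 0], [0, 0, 0, -4], [0, 1, 0, -9], [0, 0, 1, -6]].

R = [[-1, 0, 0, 0], [0, 0, 0, -4], [0, 1, 0, -9], [0, 0, 1, -6]]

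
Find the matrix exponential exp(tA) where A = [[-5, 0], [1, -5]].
A has Jordan form J = [[-5, 1], [0, -5]] with A = PJP^{-1}, so e^{tA} = P e^{tJ} P^{-1}.

For a Jordan block J_k(λ), e^{tJ_k(λ)} = e^{λt} · (I + tN + t^2 N^2/2! + ... + t^{k-1} N^{k-1}/(k-1)!) where N is the nilpotent superdiagonal part.

Assembling the blocks and conjugating back gives the entries of e^{tA} as shown above.

e^{tA} = [[e^{-5*t}, 0], [t*e^{-5*t}, e^{-5*t}]]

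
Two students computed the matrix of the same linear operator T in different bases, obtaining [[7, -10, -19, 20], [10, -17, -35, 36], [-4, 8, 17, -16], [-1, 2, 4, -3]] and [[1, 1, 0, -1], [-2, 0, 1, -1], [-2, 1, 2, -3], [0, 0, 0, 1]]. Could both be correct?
Yes.

Two matrices over a field are similar if and only if they have the same invariant factors.

Both A and B have characteristic polynomial (x - 1)^4 and minimal polynomial (x - 1)^3. Computing further, both have invariant factors x - 1, (x - 1)^3. Hence A and B are similar.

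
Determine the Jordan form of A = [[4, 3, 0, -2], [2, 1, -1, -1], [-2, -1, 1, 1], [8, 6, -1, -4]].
The characteristic polynomial is det(xI - A) = x^2(x - 1)^2, so the eigenvalues are 0 (algebraic multiplicity 2), 1 (algebraic multiplicity 2).

For λ = 0: rank(A) = 3, rank(A^2) = 2. The eigenspace has dimension 4 - 3 = 1, so there is 1 Jordan block; the rank sequence gives block sizes [2].

For λ = 1: rank(A - I) = 3, rank((A - I)^2) = 2. The eigenspace has dimension 4 - 3 = 1, so there is 1 Jordan block; the rank sequence gives block sizes [2].

Assembling the blocks gives the Jordan form J above.

J = [[0, 1, 0, 0], [0, 0, 0, 0], [0, 0, 1, 1], [0, 0, 0, 1]]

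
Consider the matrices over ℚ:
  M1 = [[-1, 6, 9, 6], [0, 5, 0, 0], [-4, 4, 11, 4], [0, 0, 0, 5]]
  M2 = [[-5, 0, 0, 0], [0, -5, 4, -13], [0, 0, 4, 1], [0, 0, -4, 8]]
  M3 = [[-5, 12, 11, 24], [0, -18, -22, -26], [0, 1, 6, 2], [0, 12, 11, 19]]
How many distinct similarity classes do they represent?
Characteristic polynomials: χ_{M1} = (x - 5)^4, χ_{M2} = (x - 6)^2(x + 5)^2, χ_{M3} = (x - 6)^2(x + 5)^2.

{M1}: invariant factors x - 5, x - 5, (x - 5)^2.

{M2, M3}: invariant factors x + 5, (x - 6)^2(x + 5).

Matrices are similar if and only if their invariant-factor lists agree; the partition into similarity classes is {M1}, {M2, M3}.

2 classes: {M1}, {M2, M3}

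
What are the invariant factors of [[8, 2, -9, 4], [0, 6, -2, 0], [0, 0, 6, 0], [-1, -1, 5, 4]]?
x - 6, (x - 6)^3

The Jordan structure of A has elementary divisors (x - 6)^3, (x - 6). Arranging the block sizes at each eigenvalue in decreasing order and taking row products gives the invariant factors.

Invariant factors (smallest first, each dividing the next): x - 6, (x - 6)^3.

Check: the last factor (x - 6)^3 is the minimal polynomial, and the product (x - 6)^4 is the characteristic polynomial.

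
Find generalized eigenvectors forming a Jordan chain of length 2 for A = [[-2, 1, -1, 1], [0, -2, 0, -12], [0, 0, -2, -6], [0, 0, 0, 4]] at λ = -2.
v_1 = [[0, 1, 0, 0]]^T, v_2 = [[1, 0, 0, 0]]^T

We seek v_1 ∈ ker((A + 2I)^2) \ ker(A + 2I), then set v_{i+1} = (A + 2I) v_i.

One such chain is v_1 = [[0, 1, 0, 0]]^T, v_2 = [[1, 0, 0, 0]]^T. Check: (A + 2I) v_2 = [[0, 0, 0, 0]]^T = 0.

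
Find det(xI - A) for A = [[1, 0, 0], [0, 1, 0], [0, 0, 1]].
xI - A = [[x - 1, 0, 0], [0, x - 1, 0], [0, 0, x - 1]].

Expanding det(xI - A) along the first row:
det(xI - A) = + (x - 1)·det([[x - 1, 0], [0, x - 1]]) - (0)·det([[0, 0], [0, x - 1]]) + (0)·det([[0, x - 1], [0, 0]]).

Evaluating gives χ_A(x) = x^3 - 3x^2 + 3x - 1 = (x - 1)^3.

χ_A(x) = (x - 1)^3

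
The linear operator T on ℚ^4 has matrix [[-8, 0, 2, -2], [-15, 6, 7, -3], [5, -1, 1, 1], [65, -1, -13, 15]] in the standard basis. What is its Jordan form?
J = [[2, 0, 0, 0], [0, 4, 1, 0], [0, 0, 4, 1], [0, 0, 0, 4]]

The characteristic polynomial is det(xI - A) = (x - 4)^3(x - 2), so the eigenvalues are 2 (algebraic multiplicity 1), 4 (algebraic multiplicity 3).

For λ = 2: algebraic multiplicity 1 gives one 1×1 block.

For λ = 4: rank(A - 4I) = 3, rank((A - 4I)^2) = 2, rank((A - 4I)^3) = 1. The eigenspace has dimension 4 - 3 = 1, so there is 1 Jordan block; the rank sequence gives block sizes [3].

Assembling the blocks gives the Jordan form J above.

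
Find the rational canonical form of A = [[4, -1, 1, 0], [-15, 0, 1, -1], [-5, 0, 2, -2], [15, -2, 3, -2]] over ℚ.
The invariant factors of A (the non-unit diagonal entries of the Smith normal form of xI - A over ℚ[x]) are (x - 5)(x + 1)(x^2 - 5), each dividing the next. The characteristic polynomial is their product, (x - 5)(x + 1)(x^2 - 5).

The rational canonical form is the block-diagonal matrix of companion matrices C(f_i):
R = [[0, 0, 0, -25], [1, 0, 0, -20], [0, 1, 0, 10], [0, 0, 1, 4]].

Note the characteristic polynomial does not split into linear factors over ℚ, so A has no Jordan form over ℚ; the rational canonical form exists over any field.

R = [[0, 0, 0, -25], [1, 0, 0, -20], [0, 1, 0, 10], [0, 0, 1, 4]]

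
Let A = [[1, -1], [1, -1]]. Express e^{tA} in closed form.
e^{tA} = [[t + 1, -t], [t, 1 - t]]

A has Jordan form J = [[0, 1], [0, 0]] with A = PJP^{-1}, so e^{tA} = P e^{tJ} P^{-1}.

For a Jordan block J_k(λ), e^{tJ_k(λ)} = e^{λt} · (I + tN + t^2 N^2/2! + ... + t^{k-1} N^{k-1}/(k-1)!) where N is the nilpotent superdiagonal part.

Assembling the blocks and conjugating back gives the entries of e^{tA} as shown above.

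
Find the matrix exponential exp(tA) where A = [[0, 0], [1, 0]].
A has Jordan form J = [[0, 1], [0, 0]] with A = PJP^{-1}, so e^{tA} = P e^{tJ} P^{-1}.

For a Jordan block J_k(λ), e^{tJ_k(λ)} = e^{λt} · (I + tN + t^2 N^2/2! + ... + t^{k-1} N^{k-1}/(k-1)!) where N is the nilpotent superdiagonal part.

Assembling the blocks and conjugating back gives the entries of e^{tA} as shown above.

e^{tA} = [[1, 0], [t, 1]]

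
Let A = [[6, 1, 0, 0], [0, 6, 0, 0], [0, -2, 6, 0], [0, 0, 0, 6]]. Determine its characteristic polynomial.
xI - A = [[x - 6, -1, 0, 0], [0, x - 6, 0, 0], [0, 2, x - 6, 0], [0, 0, 0, x - 6]].

Expanding det(xI - A) along the first row:
det(xI - A) = + (x - 6)·det([[x - 6, 0, 0], [2, x - 6, 0], [0, 0, x - 6]]) - (-1)·det([[0, 0, 0], [0, x - 6, 0], [0, 0, x - 6]]) + (0)·det([[0, x - 6, 0], [0, 2, 0], [0, 0, x - 6]]) - (0)·det([[0, x - 6, 0], [0, 2, x - 6], [0, 0, 0]]).

Evaluating gives χ_A(x) = x^4 - 24x^3 + 216x^2 - 864x + 1296 = (x - 6)^4.

χ_A(x) = (x - 6)^4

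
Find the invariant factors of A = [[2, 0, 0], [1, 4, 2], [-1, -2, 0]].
The Jordan structure of A has elementary divisors (x - 2)^2, (x - 2). Arranging the block sizes at each eigenvalue in decreasing order and taking row products gives the invariant factors.

Invariant factors (smallest first, each dividing the next): x - 2, (x - 2)^2.

Check: the last factor (x - 2)^2 is the minimal polynomial, and the product (x - 2)^3 is the characteristic polynomial.

x - 2, (x - 2)^2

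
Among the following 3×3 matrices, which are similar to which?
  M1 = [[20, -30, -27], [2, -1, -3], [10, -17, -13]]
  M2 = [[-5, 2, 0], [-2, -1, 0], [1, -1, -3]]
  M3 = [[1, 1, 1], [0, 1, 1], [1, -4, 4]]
Characteristic polynomials: χ_{M1} = (x - 2)^3, χ_{M2} = (x + 3)^3, χ_{M3} = (x - 2)^3.

{M1, M3}: invariant factors (x - 2)^3.

{M2}: invariant factors x + 3, (x + 3)^2.

Matrices are similar if and only if their invariant-factor lists agree; the partition into similarity classes is {M1, M3}, {M2}.

2 classes: {M1, M3}, {M2}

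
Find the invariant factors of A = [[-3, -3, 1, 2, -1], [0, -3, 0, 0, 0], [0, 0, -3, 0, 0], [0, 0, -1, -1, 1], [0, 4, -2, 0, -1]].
x + 3, (x + 1)^2(x + 3)^2

The Jordan structure of A has elementary divisors (x + 3)^2, (x + 3), (x + 1)^2. Arranging the block sizes at each eigenvalue in decreasing order and taking row products gives the invariant factors.

Invariant factors (smallest first, each dividing the next): x + 3, (x + 1)^2(x + 3)^2.

Check: the last factor (x + 1)^2(x + 3)^2 is the minimal polynomial, and the product (x + 1)^2(x + 3)^3 is the characteristic polynomial.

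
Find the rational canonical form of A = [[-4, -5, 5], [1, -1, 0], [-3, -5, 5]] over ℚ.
The invariant factors of A (the non-unit diagonal entries of the Smith normal form of xI - A over ℚ[x]) are x^3 - x - 5, each dividing the next. The characteristic polynomial is their product, x^3 - x - 5.

The rational canonical form is the block-diagonal matrix of companion matrices C(f_i):
R = [[0, 0, 5], [1, 0, 1], [0, 1, 0]].

Note the characteristic polynomial does not split into linear factors over ℚ, so A has no Jordan form over ℚ; the rational canonical form exists over any field.

R = [[0, 0, 5], [1, 0, 1], [0, 1, 0]]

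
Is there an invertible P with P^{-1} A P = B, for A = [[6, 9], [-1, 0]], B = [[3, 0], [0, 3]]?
No.

Both have characteristic polynomial (x - 3)^2, but the minimal polynomial of A is (x - 3)^2 while the minimal polynomial of B is x - 3. The minimal polynomial is a similarity invariant, so A and B are not similar.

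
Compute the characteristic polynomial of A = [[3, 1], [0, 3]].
χ_A(x) = (x - 3)^2

xI - A = [[x - 3, -1], [0, x - 3]].

Expanding det(xI - A) along the first row:
det(xI - A) = + (x - 3)·det([[x - 3]]) - (-1)·det([[0]]).

Evaluating gives χ_A(x) = x^2 - 6x + 9 = (x - 3)^2.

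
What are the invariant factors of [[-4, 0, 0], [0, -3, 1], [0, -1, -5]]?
x + 4, (x + 4)^2

The Jordan structure of A has elementary divisors (x + 4)^2, (x + 4). Arranging the block sizes at each eigenvalue in decreasing order and taking row products gives the invariant factors.

Invariant factors (smallest first, each dividing the next): x + 4, (x + 4)^2.

Check: the last factor (x + 4)^2 is the minimal polynomial, and the product (x + 4)^3 is the characteristic polynomial.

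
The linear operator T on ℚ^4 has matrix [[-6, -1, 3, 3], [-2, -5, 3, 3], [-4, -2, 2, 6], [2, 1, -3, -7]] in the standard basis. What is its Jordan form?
The characteristic polynomial is det(xI - A) = (x + 4)^4, so the eigenvalues are -4 (algebraic multiplicity 4).

For λ = -4: rank(A + 4I) = 1, rank((A + 4I)^2) = 0. The eigenspace has dimension 4 - 1 = 3, so there are 3 Jordan blocks; the rank sequence gives block sizes [2, 1, 1].

Assembling the blocks gives the Jordan form J above.

J = [[-4, 1, 0, 0], [0, -4, 0, 0], [0, 0, -4, 0], [0, 0, 0, -4]]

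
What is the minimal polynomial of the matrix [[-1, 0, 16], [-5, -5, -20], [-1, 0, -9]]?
m_A(x) = (x + 5)^2

The characteristic polynomial factors as (x + 5)^3. The minimal polynomial is ∏(x - λ)^{k_λ} where k_λ is the size of the largest Jordan block at λ.

For λ = -5: rank(A + 5I) = 1, and the largest Jordan block has size 2 (the smallest k with rank((A + 5I)^k) = rank((A + 5I)^(k+1))).

So m_A(x) = (x + 5)^2.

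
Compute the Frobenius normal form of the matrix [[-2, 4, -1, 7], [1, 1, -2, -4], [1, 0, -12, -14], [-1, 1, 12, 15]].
R = [[0, 0, 0, -25], [1, 0, 0, -10], [0, 1, 0, 9], [0, 0, 1, 2]]

The invariant factors of A (the non-unit diagonal entries of the Smith normal form of xI - A over ℚ[x]) are (x^2 - x - 5)^2, each dividing the next. The characteristic polynomial is their product, (x^2 - x - 5)^2.

The rational canonical form is the block-diagonal matrix of companion matrices C(f_i):
R = [[0, 0, 0, -25], [1, 0, 0, -10], [0, 1, 0, 9], [0, 0, 1, 2]].

Note the characteristic polynomial does not split into linear factors over ℚ, so A has no Jordan form over ℚ; the rational canonical form exists over any field.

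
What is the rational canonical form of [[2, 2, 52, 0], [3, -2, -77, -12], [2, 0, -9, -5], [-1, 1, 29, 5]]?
The invariant factors of A (the non-unit diagonal entries of the Smith normal form of xI - A over ℚ[x]) are (x + 4)(x^3 - 2x + 3), each dividing the next. The characteristic polynomial is their product, (x + 4)(x^3 - 2x + 3).

The rational canonical form is the block-diagonal matrix of companion matrices C(f_i):
R = [[0, 0, 0, -12], [1, 0, 0, 5], [0, 1, 0, 2], [0, 0, 1, -4]].

Note the characteristic polynomial does not split into linear factors over ℚ, so A has no Jordan form over ℚ; the rational canonical form exists over any field.

R = [[0, 0, 0, -12], [1, 0, 0, 5], [0, 1, 0, 2], [0, 0, 1, -4]]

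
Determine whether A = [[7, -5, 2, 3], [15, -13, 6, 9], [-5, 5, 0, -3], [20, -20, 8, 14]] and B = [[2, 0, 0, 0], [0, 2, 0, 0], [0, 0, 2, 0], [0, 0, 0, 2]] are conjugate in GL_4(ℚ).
No.

Both have characteristic polynomial (x - 2)^4, but the minimal polynomial of A is (x - 2)^2 while the minimal polynomial of B is x - 2. The minimal polynomial is a similarity invariant, so A and B are not similar.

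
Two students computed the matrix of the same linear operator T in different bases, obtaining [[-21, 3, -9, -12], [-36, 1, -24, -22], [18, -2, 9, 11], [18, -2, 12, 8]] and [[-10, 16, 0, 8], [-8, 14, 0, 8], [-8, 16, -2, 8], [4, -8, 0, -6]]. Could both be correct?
No.

trace(A) = -3 but trace(B) = -4. The trace is a similarity invariant, so A and B are not similar.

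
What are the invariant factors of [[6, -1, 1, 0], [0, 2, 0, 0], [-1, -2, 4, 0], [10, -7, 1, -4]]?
The Jordan structure of A has elementary divisors (x + 4), (x - 2), (x - 5)^2. Arranging the block sizes at each eigenvalue in decreasing order and taking row products gives the invariant factors.

Invariant factors (smallest first, each dividing the next): (x - 5)^2(x - 2)(x + 4).

Check: the last factor (x - 5)^2(x - 2)(x + 4) is the minimal polynomial, and the product (x - 5)^2(x - 2)(x + 4) is the characteristic polynomial.

(x - 5)^2(x - 2)(x + 4)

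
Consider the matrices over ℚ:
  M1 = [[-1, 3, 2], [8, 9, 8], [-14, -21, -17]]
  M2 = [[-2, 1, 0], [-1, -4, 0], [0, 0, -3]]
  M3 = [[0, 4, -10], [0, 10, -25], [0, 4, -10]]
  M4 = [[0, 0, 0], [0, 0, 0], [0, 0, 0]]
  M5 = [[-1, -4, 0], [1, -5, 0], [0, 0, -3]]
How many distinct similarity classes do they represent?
3 classes: {M1, M2, M5}, {M3}, {M4}

Characteristic polynomials: χ_{M1} = (x + 3)^3, χ_{M2} = (x + 3)^3, χ_{M3} = x^3, χ_{M4} = x^3, χ_{M5} = (x + 3)^3.

{M1, M2, M5}: invariant factors x + 3, (x + 3)^2.

{M3}: invariant factors x, x^2.

{M4}: invariant factors x, x, x.

Matrices are similar if and only if their invariant-factor lists agree; the partition into similarity classes is {M1, M2, M5}, {M3}, {M4}.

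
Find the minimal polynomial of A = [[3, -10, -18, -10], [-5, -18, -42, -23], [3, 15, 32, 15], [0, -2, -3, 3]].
The characteristic polynomial factors as (x - 5)^4. The minimal polynomial is ∏(x - λ)^{k_λ} where k_λ is the size of the largest Jordan block at λ.

For λ = 5: rank(A - 5I) = 2, and the largest Jordan block has size 3 (the smallest k with rank((A - 5I)^k) = rank((A - 5I)^(k+1))).

So m_A(x) = (x - 5)^3.

m_A(x) = (x - 5)^3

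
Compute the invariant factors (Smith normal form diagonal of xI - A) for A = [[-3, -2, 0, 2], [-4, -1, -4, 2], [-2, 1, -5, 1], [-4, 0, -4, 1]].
The Jordan structure of A has elementary divisors (x + 3), (x + 3), (x + 1)^2. Arranging the block sizes at each eigenvalue in decreasing order and taking row products gives the invariant factors.

Invariant factors (smallest first, each dividing the next): x + 3, (x + 1)^2(x + 3).

Check: the last factor (x + 1)^2(x + 3) is the minimal polynomial, and the product (x + 1)^2(x + 3)^2 is the characteristic polynomial.

x + 3, (x + 1)^2(x + 3)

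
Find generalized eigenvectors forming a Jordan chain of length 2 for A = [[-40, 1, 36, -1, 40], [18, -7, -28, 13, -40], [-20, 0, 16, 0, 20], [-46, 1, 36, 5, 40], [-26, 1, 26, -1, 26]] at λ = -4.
v_1 = [[0, 1, 0, 0, 0]]^T, v_2 = [[1, -3, 0, 1, 1]]^T

We seek v_1 ∈ ker((A + 4I)^2) \ ker(A + 4I), then set v_{i+1} = (A + 4I) v_i.

One such chain is v_1 = [[0, 1, 0, 0, 0]]^T, v_2 = [[1, -3, 0, 1, 1]]^T. Check: (A + 4I) v_2 = [[0, 0, 0, 0, 0]]^T = 0.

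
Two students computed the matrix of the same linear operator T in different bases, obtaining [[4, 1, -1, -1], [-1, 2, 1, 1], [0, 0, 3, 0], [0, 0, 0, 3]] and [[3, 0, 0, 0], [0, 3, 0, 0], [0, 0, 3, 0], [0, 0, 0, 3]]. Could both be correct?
No.

Both have characteristic polynomial (x - 3)^4, but the minimal polynomial of A is (x - 3)^2 while the minimal polynomial of B is x - 3. The minimal polynomial is a similarity invariant, so A and B are not similar.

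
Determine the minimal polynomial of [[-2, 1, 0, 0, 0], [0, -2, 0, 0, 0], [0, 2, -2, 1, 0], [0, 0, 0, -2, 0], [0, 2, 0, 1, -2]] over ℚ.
m_A(x) = (x + 2)^2

The characteristic polynomial factors as (x + 2)^5. The minimal polynomial is ∏(x - λ)^{k_λ} where k_λ is the size of the largest Jordan block at λ.

For λ = -2: rank(A + 2I) = 2, and the largest Jordan block has size 2 (the smallest k with rank((A + 2I)^k) = rank((A + 2I)^(k+1))).

So m_A(x) = (x + 2)^2.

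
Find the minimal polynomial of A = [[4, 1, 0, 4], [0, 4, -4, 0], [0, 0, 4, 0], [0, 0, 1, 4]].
The characteristic polynomial factors as (x - 4)^4. The minimal polynomial is ∏(x - λ)^{k_λ} where k_λ is the size of the largest Jordan block at λ.

For λ = 4: rank(A - 4I) = 2, and the largest Jordan block has size 2 (the smallest k with rank((A - 4I)^k) = rank((A - 4I)^(k+1))).

So m_A(x) = (x - 4)^2.

m_A(x) = (x - 4)^2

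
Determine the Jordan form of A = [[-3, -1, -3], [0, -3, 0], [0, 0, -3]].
J = [[-3, 1, 0], [0, -3, 0], [0, 0, -3]]

The characteristic polynomial is det(xI - A) = (x + 3)^3, so the eigenvalues are -3 (algebraic multiplicity 3).

For λ = -3: rank(A + 3I) = 1, rank((A + 3I)^2) = 0. The eigenspace has dimension 3 - 1 = 2, so there are 2 Jordan blocks; the rank sequence gives block sizes [2, 1].

Assembling the blocks gives the Jordan form J above.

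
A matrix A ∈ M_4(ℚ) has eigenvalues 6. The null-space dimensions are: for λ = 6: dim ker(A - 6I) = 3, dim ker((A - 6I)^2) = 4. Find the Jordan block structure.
λ = 6: successive nullity increments [3, 1] count blocks of size ≥ k; block sizes are [2, 1, 1].

Jordan blocks: (6, 2), (6, 1), (6, 1)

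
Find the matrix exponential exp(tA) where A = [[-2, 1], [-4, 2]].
A has Jordan form J = [[0, 1], [0, 0]] with A = PJP^{-1}, so e^{tA} = P e^{tJ} P^{-1}.

For a Jordan block J_k(λ), e^{tJ_k(λ)} = e^{λt} · (I + tN + t^2 N^2/2! + ... + t^{k-1} N^{k-1}/(k-1)!) where N is the nilpotent superdiagonal part.

Assembling the blocks and conjugating back gives the entries of e^{tA} as shown above.

e^{tA} = [[1 - 2*t, t], [-4*t, 2*t + 1]]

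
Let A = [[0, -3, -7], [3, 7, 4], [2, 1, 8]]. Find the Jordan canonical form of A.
The characteristic polynomial is det(xI - A) = (x - 5)^3, so the eigenvalues are 5 (algebraic multiplicity 3).

For λ = 5: rank(A - 5I) = 2, rank((A - 5I)^2) = 1, rank((A - 5I)^3) = 0. The eigenspace has dimension 3 - 2 = 1, so there is 1 Jordan block; the rank sequence gives block sizes [3].

Assembling the blocks gives the Jordan form J above.

J = [[5, 1, 0], [0, 5, 1], [0, 0, 5]]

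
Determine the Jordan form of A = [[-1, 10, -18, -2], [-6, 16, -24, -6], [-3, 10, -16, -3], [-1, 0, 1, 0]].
The characteristic polynomial is det(xI - A) = (x - 1)^3(x + 4), so the eigenvalues are -4 (algebraic multiplicity 1), 1 (algebraic multiplicity 3).

For λ = -4: algebraic multiplicity 1 gives one 1×1 block.

For λ = 1: rank(A - I) = 2, rank((A - I)^2) = 1. The eigenspace has dimension 4 - 2 = 2, so there are 2 Jordan blocks; the rank sequence gives block sizes [2, 1].

Assembling the blocks gives the Jordan form J above.

J = [[-4, 0, 0, 0], [0, 1, 1, 0], [0, 0, 1, 0], [0, 0, 0, 1]]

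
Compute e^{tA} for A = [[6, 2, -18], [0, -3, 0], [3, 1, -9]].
e^{tA} = [[3 - 2*e^{-3*t}, 2*t*e^{-3*t}, -6 + 6*e^{-3*t}], [0, e^{-3*t}, 0], [1 - e^{-3*t}, t*e^{-3*t}, -2 + 3*e^{-3*t}]]

A has Jordan form J = [[-3, 1, 0], [0, -3, 0], [0, 0, 0]] with A = PJP^{-1}, so e^{tA} = P e^{tJ} P^{-1}.

For a Jordan block J_k(λ), e^{tJ_k(λ)} = e^{λt} · (I + tN + t^2 N^2/2! + ... + t^{k-1} N^{k-1}/(k-1)!) where N is the nilpotent superdiagonal part.

Assembling the blocks and conjugating back gives the entries of e^{tA} as shown above.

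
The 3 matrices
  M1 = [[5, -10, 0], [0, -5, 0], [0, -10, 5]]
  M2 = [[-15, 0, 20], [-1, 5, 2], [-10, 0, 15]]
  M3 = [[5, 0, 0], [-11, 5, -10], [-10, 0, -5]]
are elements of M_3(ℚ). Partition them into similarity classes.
2 classes: {M1}, {M2, M3}

Characteristic polynomials: χ_{M1} = (x - 5)^2(x + 5), χ_{M2} = (x - 5)^2(x + 5), χ_{M3} = (x - 5)^2(x + 5).

{M1}: invariant factors x - 5, (x - 5)(x + 5).

{M2, M3}: invariant factors (x - 5)^2(x + 5).

Matrices are similar if and only if their invariant-factor lists agree; the partition into similarity classes is {M1}, {M2, M3}.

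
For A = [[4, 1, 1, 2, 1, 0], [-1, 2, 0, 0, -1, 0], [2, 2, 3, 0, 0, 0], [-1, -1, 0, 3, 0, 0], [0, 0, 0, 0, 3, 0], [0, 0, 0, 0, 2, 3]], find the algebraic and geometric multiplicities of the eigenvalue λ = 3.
The characteristic polynomial is (x - 3)^6, so the factor x - 3 appears with exponent 6: the algebraic multiplicity is 6.

rank(A - 3I) = 3, so the eigenspace has dimension 6 - 3 = 3: the geometric multiplicity is 3.

Since 3 < 6, A is not diagonalizable.

algebraic multiplicity 6, geometric multiplicity 3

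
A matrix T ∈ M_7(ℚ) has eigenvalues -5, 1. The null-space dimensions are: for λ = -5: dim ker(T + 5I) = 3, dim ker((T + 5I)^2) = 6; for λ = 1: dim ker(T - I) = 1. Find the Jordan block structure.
λ = -5: successive nullity increments [3, 3] count blocks of size ≥ k; block sizes are [2, 2, 2].
λ = 1: successive nullity increments [1] count blocks of size ≥ k; block sizes are [1].

Jordan blocks: (-5, 2), (-5, 2), (-5, 2), (1, 1)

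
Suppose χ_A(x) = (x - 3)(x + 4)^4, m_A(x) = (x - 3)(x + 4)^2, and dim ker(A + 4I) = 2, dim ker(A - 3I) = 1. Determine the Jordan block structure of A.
Jordan blocks: (-4, 2), (-4, 2), (3, 1)

λ = -4: algebraic multiplicity 4 (exponent in χ_A), largest block size 2 (exponent in m_A), 2 blocks (geometric multiplicity). These force block sizes [2, 2].
λ = 3: algebraic multiplicity 1 (exponent in χ_A), largest block size 1 (exponent in m_A), 1 block (geometric multiplicity). This forces block sizes [1].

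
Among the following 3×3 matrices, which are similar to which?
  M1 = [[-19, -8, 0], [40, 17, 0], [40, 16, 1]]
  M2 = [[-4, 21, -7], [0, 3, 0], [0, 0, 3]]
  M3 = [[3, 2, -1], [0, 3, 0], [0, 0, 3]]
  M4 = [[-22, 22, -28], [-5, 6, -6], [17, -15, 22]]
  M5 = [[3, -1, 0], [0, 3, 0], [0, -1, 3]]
4 classes: {M1}, {M2}, {M3, M5}, {M4}

Characteristic polynomials: χ_{M1} = (x - 1)^2(x + 3), χ_{M2} = (x - 3)^2(x + 4), χ_{M3} = (x - 3)^3, χ_{M4} = (x - 2)^3, χ_{M5} = (x - 3)^3.

{M1}: invariant factors x - 1, (x - 1)(x + 3).

{M2}: invariant factors x - 3, (x - 3)(x + 4).

{M3, M5}: invariant factors x - 3, (x - 3)^2.

{M4}: invariant factors (x - 2)^3.

Matrices are similar if and only if their invariant-factor lists agree; the partition into similarity classes is {M1}, {M2}, {M3, M5}, {M4}.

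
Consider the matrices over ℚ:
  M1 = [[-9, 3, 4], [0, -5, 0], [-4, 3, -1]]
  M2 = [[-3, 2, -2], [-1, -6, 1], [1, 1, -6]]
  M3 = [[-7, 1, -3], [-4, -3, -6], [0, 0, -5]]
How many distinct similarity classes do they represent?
Characteristic polynomials: χ_{M1} = (x + 5)^3, χ_{M2} = (x + 5)^3, χ_{M3} = (x + 5)^3.

{M1, M2, M3}: invariant factors x + 5, (x + 5)^2.

Matrices are similar if and only if their invariant-factor lists agree; the partition into similarity classes is {M1, M2, M3}.

1 class: {M1, M2, M3}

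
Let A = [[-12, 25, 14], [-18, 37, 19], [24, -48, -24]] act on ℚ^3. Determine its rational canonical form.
R = [[0, 0, -24], [1, 0, 18], [0, 1, 1]]

The invariant factors of A (the non-unit diagonal entries of the Smith normal form of xI - A over ℚ[x]) are (x - 4)(x^2 + 3x - 6), each dividing the next. The characteristic polynomial is their product, (x - 4)(x^2 + 3x - 6).

The rational canonical form is the block-diagonal matrix of companion matrices C(f_i):
R = [[0, 0, -24], [1, 0, 18], [0, 1, 1]].

Note the characteristic polynomial does not split into linear factors over ℚ, so A has no Jordan form over ℚ; the rational canonical form exists over any field.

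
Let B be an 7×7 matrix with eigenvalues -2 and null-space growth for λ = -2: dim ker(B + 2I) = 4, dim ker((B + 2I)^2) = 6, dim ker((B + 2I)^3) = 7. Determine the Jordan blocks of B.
λ = -2: successive nullity increments [4, 2, 1] count blocks of size ≥ k; block sizes are [3, 2, 1, 1].

Jordan blocks: (-2, 3), (-2, 2), (-2, 1), (-2, 1)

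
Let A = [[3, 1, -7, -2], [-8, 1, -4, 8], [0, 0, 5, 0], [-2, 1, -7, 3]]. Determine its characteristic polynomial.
xI - A = [[x - 3, -1, 7, 2], [8, x - 1, 4, -8], [0, 0, x - 5, 0], [2, -1, 7, x - 3]].

Expanding det(xI - A) along the first row:
det(xI - A) = + (x - 3)·det([[x - 1, 4, -8], [0, x - 5, 0], [-1, 7, x - 3]]) - (-1)·det([[8, 4, -8], [0, x - 5, 0], [2, 7, x - 3]]) + (7)·det([[8, x - 1, -8], [0, 0, 0], [2, -1, x - 3]]) - (2)·det([[8, x - 1, 4], [0, 0, x - 5], [2, -1, 7]]).

Evaluating gives χ_A(x) = x^4 - 12x^3 + 46x^2 - 60x + 25 = (x - 5)^2(x - 1)^2.

χ_A(x) = (x - 5)^2(x - 1)^2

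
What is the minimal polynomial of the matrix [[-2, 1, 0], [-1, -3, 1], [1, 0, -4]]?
The characteristic polynomial factors as (x + 3)^3. The minimal polynomial is ∏(x - λ)^{k_λ} where k_λ is the size of the largest Jordan block at λ.

For λ = -3: rank(A + 3I) = 2, and the largest Jordan block has size 3 (the smallest k with rank((A + 3I)^k) = rank((A + 3I)^(k+1))).

So m_A(x) = (x + 3)^3.

m_A(x) = (x + 3)^3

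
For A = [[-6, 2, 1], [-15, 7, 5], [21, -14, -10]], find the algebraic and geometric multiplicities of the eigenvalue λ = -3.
The characteristic polynomial is (x + 3)^3, so the factor x + 3 appears with exponent 3: the algebraic multiplicity is 3.

rank(A + 3I) = 1, so the eigenspace has dimension 3 - 1 = 2: the geometric multiplicity is 2.

Since 2 < 3, A is not diagonalizable.

algebraic multiplicity 3, geometric multiplicity 2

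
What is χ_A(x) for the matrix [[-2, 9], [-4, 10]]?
xI - A = [[x + 2, -9], [4, x - 10]].

Expanding det(xI - A) along the first row:
det(xI - A) = + (x + 2)·det([[x - 10]]) - (-9)·det([[4]]).

Evaluating gives χ_A(x) = x^2 - 8x + 16 = (x - 4)^2.

χ_A(x) = (x - 4)^2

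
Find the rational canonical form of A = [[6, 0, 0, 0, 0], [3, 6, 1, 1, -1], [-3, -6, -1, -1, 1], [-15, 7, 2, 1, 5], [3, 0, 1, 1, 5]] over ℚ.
R = [[6, 0, 0, 0, 0], [0, 6, 0, 0, 0], [0, 0, 0, 0, 0], [0, 0, 1, 0, 6], [0, 0, 0, 1, 5]]

The invariant factors of A (the non-unit diagonal entries of the Smith normal form of xI - A over ℚ[x]) are x - 6, x - 6, x(x - 6)(x + 1), each dividing the next. The characteristic polynomial is their product, x(x - 6)^3(x + 1).

The rational canonical form is the block-diagonal matrix of companion matrices C(f_i):
R = [[6, 0, 0, 0, 0], [0, 6, 0, 0, 0], [0, 0, 0, 0, 0], [0, 0, 1, 0, 6], [0, 0, 0, 1, 5]].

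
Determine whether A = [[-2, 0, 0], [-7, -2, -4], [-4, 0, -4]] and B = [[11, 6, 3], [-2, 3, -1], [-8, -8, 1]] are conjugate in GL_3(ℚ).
No.

trace(A) = -8 but trace(B) = 15. The trace is a similarity invariant, so A and B are not similar.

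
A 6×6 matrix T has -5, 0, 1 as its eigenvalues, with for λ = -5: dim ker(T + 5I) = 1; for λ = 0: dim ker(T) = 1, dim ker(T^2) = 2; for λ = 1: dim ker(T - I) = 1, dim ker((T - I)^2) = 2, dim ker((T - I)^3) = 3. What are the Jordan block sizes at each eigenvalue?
Jordan blocks: (-5, 1), (0, 2), (1, 3)

λ = -5: successive nullity increments [1] count blocks of size ≥ k; block sizes are [1].
λ = 0: successive nullity increments [1, 1] count blocks of size ≥ k; block sizes are [2].
λ = 1: successive nullity increments [1, 1, 1] count blocks of size ≥ k; block sizes are [3].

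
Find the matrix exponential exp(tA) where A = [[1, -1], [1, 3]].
e^{tA} = [[(1 - t)*e^{2*t}, -t*e^{2*t}], [t*e^{2*t}, (t + 1)*e^{2*t}]]

A has Jordan form J = [[2, 1], [0, 2]] with A = PJP^{-1}, so e^{tA} = P e^{tJ} P^{-1}.

For a Jordan block J_k(λ), e^{tJ_k(λ)} = e^{λt} · (I + tN + t^2 N^2/2! + ... + t^{k-1} N^{k-1}/(k-1)!) where N is the nilpotent superdiagonal part.

Assembling the blocks and conjugating back gives the entries of e^{tA} as shown above.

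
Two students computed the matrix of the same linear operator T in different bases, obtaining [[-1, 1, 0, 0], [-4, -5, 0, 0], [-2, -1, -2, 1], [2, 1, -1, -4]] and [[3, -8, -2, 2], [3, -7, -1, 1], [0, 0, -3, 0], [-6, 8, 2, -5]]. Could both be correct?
Both have characteristic polynomial (x + 3)^4 and minimal polynomial (x + 3)^2. But rank(A + 3I) = 2 for A while rank(B + 3I) = 1 for B, so the number of Jordan blocks at λ = -3 differs. A and B are not similar.

No.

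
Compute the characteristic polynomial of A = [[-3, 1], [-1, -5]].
xI - A = [[x + 3, -1], [1, x + 5]].

Expanding det(xI - A) along the first row:
det(xI - A) = + (x + 3)·det([[x + 5]]) - (-1)·det([[1]]).

Evaluating gives χ_A(x) = x^2 + 8x + 16 = (x + 4)^2.

χ_A(x) = (x + 4)^2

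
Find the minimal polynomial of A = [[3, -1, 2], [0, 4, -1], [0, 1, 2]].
The characteristic polynomial factors as (x - 3)^3. The minimal polynomial is ∏(x - λ)^{k_λ} where k_λ is the size of the largest Jordan block at λ.

For λ = 3: rank(A - 3I) = 2, and the largest Jordan block has size 3 (the smallest k with rank((A - 3I)^k) = rank((A - 3I)^(k+1))).

So m_A(x) = (x - 3)^3.

m_A(x) = (x - 3)^3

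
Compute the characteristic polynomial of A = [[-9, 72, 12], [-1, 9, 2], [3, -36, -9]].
xI - A = [[x + 9, -72, -12], [1, x - 9, -2], [-3, 36, x + 9]].

Expanding det(xI - A) along the first row:
det(xI - A) = + (x + 9)·det([[x - 9, -2], [36, x + 9]]) - (-72)·det([[1, -2], [-3, x + 9]]) + (-12)·det([[1, x - 9], [-3, 36]]).

Evaluating gives χ_A(x) = x^3 + 9x^2 + 27x + 27 = (x + 3)^3.

χ_A(x) = (x + 3)^3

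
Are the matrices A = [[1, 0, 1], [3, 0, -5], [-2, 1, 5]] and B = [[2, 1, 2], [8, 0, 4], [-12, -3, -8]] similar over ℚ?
trace(A) = 6 but trace(B) = -6. The trace is a similarity invariant, so A and B are not similar.

No.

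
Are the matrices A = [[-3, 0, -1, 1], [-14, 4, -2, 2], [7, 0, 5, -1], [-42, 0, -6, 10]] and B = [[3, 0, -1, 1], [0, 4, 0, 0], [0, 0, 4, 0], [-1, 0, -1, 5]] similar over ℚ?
Yes.

Two matrices over a field are similar if and only if they have the same invariant factors.

Both A and B have characteristic polynomial (x - 4)^4 and minimal polynomial (x - 4)^2. Computing further, both have invariant factors x - 4, x - 4, (x - 4)^2. Hence A and B are similar.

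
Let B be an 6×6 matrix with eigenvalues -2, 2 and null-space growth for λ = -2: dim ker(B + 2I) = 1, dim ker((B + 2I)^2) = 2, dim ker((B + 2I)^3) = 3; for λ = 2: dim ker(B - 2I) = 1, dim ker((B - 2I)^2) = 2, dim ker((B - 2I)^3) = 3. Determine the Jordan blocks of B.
λ = -2: successive nullity increments [1, 1, 1] count blocks of size ≥ k; block sizes are [3].
λ = 2: successive nullity increments [1, 1, 1] count blocks of size ≥ k; block sizes are [3].

Jordan blocks: (-2, 3), (2, 3)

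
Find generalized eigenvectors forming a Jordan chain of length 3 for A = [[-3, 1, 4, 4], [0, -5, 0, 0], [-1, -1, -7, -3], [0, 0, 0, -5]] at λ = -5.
v_1 = [[1, 1, 0, -1]]^T, v_2 = [[-1, 0, 1, 0]]^T, v_3 = [[2, 0, -1, 0]]^T

We seek v_1 ∈ ker((A + 5I)^3) \ ker((A + 5I)^2), then set v_{i+1} = (A + 5I) v_i.

One such chain is v_1 = [[1, 1, 0, -1]]^T, v_2 = [[-1, 0, 1, 0]]^T, v_3 = [[2, 0, -1, 0]]^T. Check: (A + 5I) v_3 = [[0, 0, 0, 0]]^T = 0.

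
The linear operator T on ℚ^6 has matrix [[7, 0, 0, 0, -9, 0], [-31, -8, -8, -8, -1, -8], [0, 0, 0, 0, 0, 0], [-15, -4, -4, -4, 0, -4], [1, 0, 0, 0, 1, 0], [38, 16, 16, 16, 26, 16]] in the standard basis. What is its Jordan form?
The characteristic polynomial is det(xI - A) = x^3(x - 4)^3, so the eigenvalues are 0 (algebraic multiplicity 3), 4 (algebraic multiplicity 3).

For λ = 0: rank(A) = 3. The eigenspace has dimension 6 - 3 = 3, so there are 3 Jordan blocks; the rank sequence gives block sizes [1, 1, 1].

For λ = 4: rank(A - 4I) = 5, rank((A - 4I)^2) = 4, rank((A - 4I)^3) = 3. The eigenspace has dimension 6 - 5 = 1, so there is 1 Jordan block; the rank sequence gives block sizes [3].

Assembling the blocks gives the Jordan form J above.

J = [[0, 0, 0, 0, 0, 0], [0, 0, 0, 0, 0, 0], [0, 0, 0, 0, 0, 0], [0, 0, 0, 4, 1, 0], [0, 0, 0, 0, 4, 1], [0, 0, 0, 0, 0, 4]]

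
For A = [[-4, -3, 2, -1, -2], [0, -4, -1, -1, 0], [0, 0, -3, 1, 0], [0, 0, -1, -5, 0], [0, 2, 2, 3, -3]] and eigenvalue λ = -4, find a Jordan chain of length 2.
We seek v_1 ∈ ker((A + 4I)^2) \ ker(A + 4I), then set v_{i+1} = (A + 4I) v_i.

One such chain is v_1 = [[2, 2, -1, 1, -5]]^T, v_2 = [[1, 0, 0, 0, 0]]^T. Check: (A + 4I) v_2 = [[0, 0, 0, 0, 0]]^T = 0.

v_1 = [[2, 2, -1, 1, -5]]^T, v_2 = [[1, 0, 0, 0, 0]]^T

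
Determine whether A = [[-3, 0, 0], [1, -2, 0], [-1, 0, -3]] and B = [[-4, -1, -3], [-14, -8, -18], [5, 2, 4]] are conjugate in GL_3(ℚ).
Two matrices over a field are similar if and only if they have the same invariant factors.

Both A and B have characteristic polynomial (x + 2)(x + 3)^2 and minimal polynomial (x + 2)(x + 3)^2. Computing further, both have invariant factors (x + 2)(x + 3)^2. Hence A and B are similar.

Yes.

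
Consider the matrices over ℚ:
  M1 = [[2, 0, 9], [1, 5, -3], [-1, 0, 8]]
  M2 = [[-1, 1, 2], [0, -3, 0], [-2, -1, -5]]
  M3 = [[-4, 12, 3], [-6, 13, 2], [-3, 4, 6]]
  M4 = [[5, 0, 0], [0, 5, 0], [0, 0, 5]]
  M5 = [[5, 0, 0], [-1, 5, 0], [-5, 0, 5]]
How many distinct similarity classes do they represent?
Characteristic polynomials: χ_{M1} = (x - 5)^3, χ_{M2} = (x + 3)^3, χ_{M3} = (x - 5)^3, χ_{M4} = (x - 5)^3, χ_{M5} = (x - 5)^3.

{M1, M3, M5}: invariant factors x - 5, (x - 5)^2.

{M2}: invariant factors x + 3, (x + 3)^2.

{M4}: invariant factors x - 5, x - 5, x - 5.

Matrices are similar if and only if their invariant-factor lists agree; the partition into similarity classes is {M1, M3, M5}, {M2}, {M4}.

3 classes: {M1, M3, M5}, {M2}, {M4}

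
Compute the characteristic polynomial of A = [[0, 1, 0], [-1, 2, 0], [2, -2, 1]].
xI - A = [[x, -1, 0], [1, x - 2, 0], [-2, 2, x - 1]].

Expanding det(xI - A) along the first row:
det(xI - A) = + (x)·det([[x - 2, 0], [2, x - 1]]) - (-1)·det([[1, 0], [-2, x - 1]]) + (0)·det([[1, x - 2], [-2, 2]]).

Evaluating gives χ_A(x) = x^3 - 3x^2 + 3x - 1 = (x - 1)^3.

χ_A(x) = (x - 1)^3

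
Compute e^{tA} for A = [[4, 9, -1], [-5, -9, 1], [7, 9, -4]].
e^{tA} = [[(-3*t^2 + 14*t + 2)*e^{-3*t}/2, 9*t*e^{-3*t}, t*(3*t - 2)*e^{-3*t}/2], [t*(t - 5)*e^{-3*t}, (1 - 6*t)*e^{-3*t}, t*(1 - t)*e^{-3*t}], [t*(14 - 3*t)*e^{-3*t}/2, 9*t*e^{-3*t}, (3*t^2/2 - t + 1)*e^{-3*t}]]

A has Jordan form J = [[-3, 1, 0], [0, -3, 1], [0, 0, -3]] with A = PJP^{-1}, so e^{tA} = P e^{tJ} P^{-1}.

For a Jordan block J_k(λ), e^{tJ_k(λ)} = e^{λt} · (I + tN + t^2 N^2/2! + ... + t^{k-1} N^{k-1}/(k-1)!) where N is the nilpotent superdiagonal part.

Assembling the blocks and conjugating back gives the entries of e^{tA} as shown above.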